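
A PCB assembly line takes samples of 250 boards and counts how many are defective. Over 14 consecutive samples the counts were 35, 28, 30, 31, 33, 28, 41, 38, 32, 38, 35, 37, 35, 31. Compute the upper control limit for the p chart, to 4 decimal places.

p̄ = Σdᵢ / (k·n) = 472 / (14 × 250) = 0.13486
UCL = p̄ + 3·√(p̄(1−p̄)/n) = 0.13486 + 3 × √(0.13486×0.86514/250) = 0.13486 + 3 × 0.02160 = 0.19967

0.1997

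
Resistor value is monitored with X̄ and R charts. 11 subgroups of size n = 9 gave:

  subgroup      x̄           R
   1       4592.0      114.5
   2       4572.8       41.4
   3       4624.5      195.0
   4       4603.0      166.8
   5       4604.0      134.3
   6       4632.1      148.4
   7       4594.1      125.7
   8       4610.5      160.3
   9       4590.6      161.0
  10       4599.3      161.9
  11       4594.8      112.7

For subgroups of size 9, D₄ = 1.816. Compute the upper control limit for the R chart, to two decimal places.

R̄ = (114.5 + 41.4 + 195.0 + 166.8 + 134.3 + 148.4 + 125.7 + 160.3 + 161.0 + 161.9 + 112.7) / 11 = 1522.0000 / 11 = 138.3636
UCL_R = D₄·R̄ = 1.816 × 138.3636 = 251.2684

251.27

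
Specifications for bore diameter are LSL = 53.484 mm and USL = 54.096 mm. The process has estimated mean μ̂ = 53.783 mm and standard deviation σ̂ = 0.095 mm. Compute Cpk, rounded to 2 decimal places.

1.05

Cpu = (USL − μ̂) / (3σ̂) = (54.096 − 53.783) / (3 × 0.095) = 1.0982; Cpl = (μ̂ − LSL) / (3σ̂) = (53.783 − 53.484) / (3 × 0.095) = 1.0491; Cpk = min(Cpu, Cpl) = 1.0491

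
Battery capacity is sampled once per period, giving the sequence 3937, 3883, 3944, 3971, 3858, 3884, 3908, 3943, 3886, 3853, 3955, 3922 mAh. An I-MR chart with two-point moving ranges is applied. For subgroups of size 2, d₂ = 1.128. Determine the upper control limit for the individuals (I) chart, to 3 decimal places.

4048.605

X̄ = (3937 + 3883 + 3944 + 3971 + 3858 + 3884 + 3908 + 3943 + 3886 + 3853 + 3955 + 3922) / 12 = 3912.0000
Moving ranges: 54, 61, 27, 113, 26, 24, 35, 57, 33, 102, 33; M̄R̄ = 565.0000 / 11 = 51.3636
UCL = X̄ + 3·M̄R̄/d₂ = 3912.0000 + 3 × 51.3636 / 1.128 = 4048.6054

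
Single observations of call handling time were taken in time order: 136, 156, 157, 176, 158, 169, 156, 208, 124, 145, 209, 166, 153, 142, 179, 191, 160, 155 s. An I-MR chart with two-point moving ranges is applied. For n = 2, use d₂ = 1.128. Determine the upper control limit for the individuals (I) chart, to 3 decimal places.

X̄ = (136 + 156 + 157 + 176 + 158 + 169 + 156 + 208 + 124 + 145 + 209 + 166 + 153 + 142 + 179 + 191 + 160 + 155) / 18 = 163.3333
Moving ranges: 20, 1, 19, 18, 11, 13, 52, 84, 21, 64, 43, 13, 11, 37, 12, 31, 5; M̄R̄ = 455.0000 / 17 = 26.7647
UCL = X̄ + 3·M̄R̄/d₂ = 163.3333 + 3 × 26.7647 / 1.128 = 234.5161

234.516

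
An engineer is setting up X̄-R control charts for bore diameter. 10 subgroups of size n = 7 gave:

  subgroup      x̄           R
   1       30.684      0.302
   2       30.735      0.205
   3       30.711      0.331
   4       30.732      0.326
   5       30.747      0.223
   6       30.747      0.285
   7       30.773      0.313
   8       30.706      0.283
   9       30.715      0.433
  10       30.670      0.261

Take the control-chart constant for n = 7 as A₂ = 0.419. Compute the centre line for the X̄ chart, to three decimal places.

X̄̄ = (30.684 + 30.735 + 30.711 + 30.732 + 30.747 + 30.747 + 30.773 + 30.706 + 30.715 + 30.670) / 10 = 307.2200 / 10 = 30.7220
CL = X̄̄ = 30.7220

30.722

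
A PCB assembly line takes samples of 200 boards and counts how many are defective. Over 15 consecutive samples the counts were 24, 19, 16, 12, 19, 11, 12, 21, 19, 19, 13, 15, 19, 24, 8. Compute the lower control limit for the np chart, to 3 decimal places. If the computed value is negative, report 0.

p̄ = Σdᵢ / (k·n) = 251 / (15 × 200) = 0.08367
LCL = np̄ − 3·√(np̄(1−p̄)) = 16.7333 − 3 × 3.9158 = 4.9860

4.986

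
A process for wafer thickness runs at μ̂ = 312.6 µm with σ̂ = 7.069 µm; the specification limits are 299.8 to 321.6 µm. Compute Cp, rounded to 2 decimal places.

Cp = (USL − LSL) / (6σ̂) = (321.6 − 299.8) / (6 × 7.069) = 21.8000 / 42.4140 = 0.5140

0.51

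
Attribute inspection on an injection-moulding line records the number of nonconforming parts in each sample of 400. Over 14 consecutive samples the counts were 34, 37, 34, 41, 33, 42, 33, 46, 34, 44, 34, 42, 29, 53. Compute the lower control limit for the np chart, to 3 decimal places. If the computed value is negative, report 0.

20.634

p̄ = Σdᵢ / (k·n) = 536 / (14 × 400) = 0.09571
LCL = np̄ − 3·√(np̄(1−p̄)) = 38.2857 − 3 × 5.8840 = 20.6338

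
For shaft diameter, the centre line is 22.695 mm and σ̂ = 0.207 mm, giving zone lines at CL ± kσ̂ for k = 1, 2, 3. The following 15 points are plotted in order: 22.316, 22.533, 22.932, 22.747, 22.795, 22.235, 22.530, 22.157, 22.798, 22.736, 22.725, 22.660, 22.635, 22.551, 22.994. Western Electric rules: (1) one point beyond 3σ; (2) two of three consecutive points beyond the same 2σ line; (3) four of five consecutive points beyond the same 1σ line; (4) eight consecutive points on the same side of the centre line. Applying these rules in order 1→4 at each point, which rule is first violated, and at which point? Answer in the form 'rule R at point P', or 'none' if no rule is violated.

rule 2 at point 8

Zone of each point (C = within 1σ̂, B = 1σ̂–2σ̂, A = 2σ̂–3σ̂, * = beyond 3σ̂; sign = side of CL): 1:-B, 2:-C, 3:+B, 4:+C, 5:+C, 6:-A, 7:-C, 8:-A, 9:+C, 10:+C, 11:+C, 12:-C, 13:-C, 14:-C, 15:+B
Rule 2 (two of three consecutive points beyond the same 2σ limit) is satisfied at point 8.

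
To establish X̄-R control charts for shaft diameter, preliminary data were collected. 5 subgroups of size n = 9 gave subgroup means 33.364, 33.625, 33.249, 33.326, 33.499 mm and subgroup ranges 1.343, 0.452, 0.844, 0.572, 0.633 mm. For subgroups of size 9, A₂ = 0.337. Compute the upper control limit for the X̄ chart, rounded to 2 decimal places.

33.67

X̄̄ = (33.364 + 33.625 + 33.249 + 33.326 + 33.499) / 5 = 167.0630 / 5 = 33.4126
R̄ = (1.343 + 0.452 + 0.844 + 0.572 + 0.633) / 5 = 3.8440 / 5 = 0.7688
UCL = X̄̄ + A₂·R̄ = 33.4126 + 0.337 × 0.7688 = 33.6717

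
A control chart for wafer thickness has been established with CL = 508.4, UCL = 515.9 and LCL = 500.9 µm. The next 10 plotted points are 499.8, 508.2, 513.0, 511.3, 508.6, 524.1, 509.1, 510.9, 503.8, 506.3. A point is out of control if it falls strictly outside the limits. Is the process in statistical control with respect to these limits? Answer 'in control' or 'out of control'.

Compare each point to [500.9, 515.9]: sample 1 = 499.8 < LCL; sample 6 = 524.1 > UCL.

out of control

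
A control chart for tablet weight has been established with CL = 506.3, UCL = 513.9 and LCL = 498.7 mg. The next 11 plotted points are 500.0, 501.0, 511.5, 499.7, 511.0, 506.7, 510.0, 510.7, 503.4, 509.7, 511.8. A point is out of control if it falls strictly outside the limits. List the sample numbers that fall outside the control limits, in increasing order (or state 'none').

All 11 points lie within [498.7, 513.9].

none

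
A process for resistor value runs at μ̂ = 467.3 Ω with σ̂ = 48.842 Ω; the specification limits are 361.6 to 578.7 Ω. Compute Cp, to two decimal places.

0.74

Cp = (USL − LSL) / (6σ̂) = (578.7 − 361.6) / (6 × 48.842) = 217.1000 / 293.0520 = 0.7408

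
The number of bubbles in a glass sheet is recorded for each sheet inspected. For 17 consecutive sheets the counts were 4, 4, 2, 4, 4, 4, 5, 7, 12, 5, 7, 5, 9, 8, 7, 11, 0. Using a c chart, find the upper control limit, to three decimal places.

12.968

c̄ = (4 + 4 + 2 + 4 + 4 + 4 + 5 + 7 + 12 + 5 + 7 + 5 + 9 + 8 + 7 + 11 + 0) / 17 = 98 / 17 = 5.7647
UCL = c̄ + 3√c̄ = 5.7647 + 3 × √5.7647 = 5.7647 + 3 × 2.4010 = 12.9676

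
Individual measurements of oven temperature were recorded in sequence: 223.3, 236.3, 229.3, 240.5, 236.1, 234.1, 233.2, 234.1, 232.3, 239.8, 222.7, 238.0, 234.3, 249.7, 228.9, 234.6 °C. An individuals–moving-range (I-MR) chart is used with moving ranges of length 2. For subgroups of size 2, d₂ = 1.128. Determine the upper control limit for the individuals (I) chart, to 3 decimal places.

256.665

X̄ = (223.3 + 236.3 + 229.3 + 240.5 + 236.1 + 234.1 + 233.2 + 234.1 + 232.3 + 239.8 + 222.7 + 238.0 + 234.3 + 249.7 + 228.9 + 234.6) / 16 = 234.2000
Moving ranges: 13.0, 7.0, 11.2, 4.4, 2.0, 0.9, 0.9, 1.8, 7.5, 17.1, 15.3, 3.7, 15.4, 20.8, 5.7; M̄R̄ = 126.7000 / 15 = 8.4467
UCL = X̄ + 3·M̄R̄/d₂ = 234.2000 + 3 × 8.4467 / 1.128 = 256.6645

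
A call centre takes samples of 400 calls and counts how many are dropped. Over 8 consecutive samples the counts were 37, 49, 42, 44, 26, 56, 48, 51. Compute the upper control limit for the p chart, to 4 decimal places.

p̄ = Σdᵢ / (k·n) = 353 / (8 × 400) = 0.11031
UCL = p̄ + 3·√(p̄(1−p̄)/n) = 0.11031 + 3 × √(0.11031×0.88969/400) = 0.11031 + 3 × 0.01566 = 0.15730

0.1573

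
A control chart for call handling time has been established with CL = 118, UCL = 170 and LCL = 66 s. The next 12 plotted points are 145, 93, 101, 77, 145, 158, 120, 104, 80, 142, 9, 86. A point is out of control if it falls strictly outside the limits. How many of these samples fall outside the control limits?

Compare each point to [66, 170]: sample 11 = 9 < LCL.

1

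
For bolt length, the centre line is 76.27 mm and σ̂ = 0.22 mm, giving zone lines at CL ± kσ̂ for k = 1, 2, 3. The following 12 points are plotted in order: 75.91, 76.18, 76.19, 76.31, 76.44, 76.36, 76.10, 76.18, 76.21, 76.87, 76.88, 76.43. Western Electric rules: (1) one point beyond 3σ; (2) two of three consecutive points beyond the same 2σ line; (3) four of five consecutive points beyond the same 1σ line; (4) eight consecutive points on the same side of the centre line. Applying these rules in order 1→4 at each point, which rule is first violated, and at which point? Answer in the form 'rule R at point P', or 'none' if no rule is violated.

rule 2 at point 11

Zone of each point (C = within 1σ̂, B = 1σ̂–2σ̂, A = 2σ̂–3σ̂, * = beyond 3σ̂; sign = side of CL): 1:-B, 2:-C, 3:-C, 4:+C, 5:+C, 6:+C, 7:-C, 8:-C, 9:-C, 10:+A, 11:+A, 12:+C
Rule 2 (two of three consecutive points beyond the same 2σ limit) is satisfied at point 11.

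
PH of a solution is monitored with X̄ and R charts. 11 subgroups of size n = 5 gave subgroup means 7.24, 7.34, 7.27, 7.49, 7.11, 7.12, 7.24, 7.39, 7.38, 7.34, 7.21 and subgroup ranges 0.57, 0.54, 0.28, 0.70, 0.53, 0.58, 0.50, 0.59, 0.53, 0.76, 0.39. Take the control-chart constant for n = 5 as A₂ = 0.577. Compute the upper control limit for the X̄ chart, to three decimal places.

7.598

X̄̄ = (7.24 + 7.34 + 7.27 + 7.49 + 7.11 + 7.12 + 7.24 + 7.39 + 7.38 + 7.34 + 7.21) / 11 = 80.1300 / 11 = 7.2845
R̄ = (0.57 + 0.54 + 0.28 + 0.70 + 0.53 + 0.58 + 0.50 + 0.59 + 0.53 + 0.76 + 0.39) / 11 = 5.9700 / 11 = 0.5427
UCL = X̄̄ + A₂·R̄ = 7.2845 + 0.577 × 0.5427 = 7.5977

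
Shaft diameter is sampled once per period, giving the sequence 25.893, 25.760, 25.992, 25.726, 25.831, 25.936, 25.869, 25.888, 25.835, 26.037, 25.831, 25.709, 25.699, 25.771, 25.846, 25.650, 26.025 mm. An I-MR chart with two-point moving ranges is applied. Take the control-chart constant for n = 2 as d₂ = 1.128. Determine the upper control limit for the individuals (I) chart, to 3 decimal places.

26.213

X̄ = (25.893 + 25.760 + 25.992 + 25.726 + 25.831 + 25.936 + 25.869 + 25.888 + 25.835 + 26.037 + 25.831 + 25.709 + 25.699 + 25.771 + 25.846 + 25.650 + 26.025) / 17 = 25.8411
Moving ranges: 0.133, 0.232, 0.266, 0.105, 0.105, 0.067, 0.019, 0.053, 0.202, 0.206, 0.122, 0.010, 0.072, 0.075, 0.196, 0.375; M̄R̄ = 2.2380 / 16 = 0.1399
UCL = X̄ + 3·M̄R̄/d₂ = 25.8411 + 3 × 0.1399 / 1.128 = 26.2131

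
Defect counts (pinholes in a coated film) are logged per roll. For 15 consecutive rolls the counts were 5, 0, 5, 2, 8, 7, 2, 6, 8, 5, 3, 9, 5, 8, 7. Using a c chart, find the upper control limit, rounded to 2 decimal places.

12.26

c̄ = (5 + 0 + 5 + 2 + 8 + 7 + 2 + 6 + 8 + 5 + 3 + 9 + 5 + 8 + 7) / 15 = 80 / 15 = 5.3333
UCL = c̄ + 3√c̄ = 5.3333 + 3 × √5.3333 = 5.3333 + 3 × 2.3094 = 12.2615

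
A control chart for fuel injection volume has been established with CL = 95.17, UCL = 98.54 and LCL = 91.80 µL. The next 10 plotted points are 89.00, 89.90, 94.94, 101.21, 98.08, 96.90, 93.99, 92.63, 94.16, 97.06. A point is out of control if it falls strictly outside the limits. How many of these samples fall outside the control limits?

3

Compare each point to [91.80, 98.54]: sample 1 = 89.00 < LCL; sample 2 = 89.90 < LCL; sample 4 = 101.21 > UCL.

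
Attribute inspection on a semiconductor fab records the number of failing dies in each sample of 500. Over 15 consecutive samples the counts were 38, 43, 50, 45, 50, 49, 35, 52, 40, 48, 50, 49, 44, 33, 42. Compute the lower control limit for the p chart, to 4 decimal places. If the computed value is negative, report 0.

0.0509

p̄ = Σdᵢ / (k·n) = 668 / (15 × 500) = 0.08907
LCL = p̄ − 3·√(p̄(1−p̄)/n) = 0.08907 − 3 × 0.01274 = 0.05085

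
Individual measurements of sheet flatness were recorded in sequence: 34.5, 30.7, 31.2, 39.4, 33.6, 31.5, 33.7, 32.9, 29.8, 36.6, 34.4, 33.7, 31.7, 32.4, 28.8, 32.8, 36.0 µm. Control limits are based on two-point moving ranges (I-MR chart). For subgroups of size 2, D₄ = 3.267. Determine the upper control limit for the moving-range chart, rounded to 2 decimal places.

10.15

Moving ranges: 3.8, 0.5, 8.2, 5.8, 2.1, 2.2, 0.8, 3.1, 6.8, 2.2, 0.7, 2.0, 0.7, 3.6, 4.0, 3.2; M̄R̄ = 49.7000 / 16 = 3.1063
UCL_MR = D₄·M̄R̄ = 3.267 × 3.1063 = 10.1481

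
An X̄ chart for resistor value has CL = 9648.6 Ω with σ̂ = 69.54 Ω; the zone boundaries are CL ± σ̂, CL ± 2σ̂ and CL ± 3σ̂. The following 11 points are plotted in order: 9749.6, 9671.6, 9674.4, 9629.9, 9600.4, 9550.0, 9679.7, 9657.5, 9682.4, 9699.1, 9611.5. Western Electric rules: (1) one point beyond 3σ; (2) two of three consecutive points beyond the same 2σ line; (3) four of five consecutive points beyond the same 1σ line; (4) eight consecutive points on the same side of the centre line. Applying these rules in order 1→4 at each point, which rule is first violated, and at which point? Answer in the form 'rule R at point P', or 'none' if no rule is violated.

Zone of each point (C = within 1σ̂, B = 1σ̂–2σ̂, A = 2σ̂–3σ̂, * = beyond 3σ̂; sign = side of CL): 1:+B, 2:+C, 3:+C, 4:-C, 5:-C, 6:-B, 7:+C, 8:+C, 9:+C, 10:+C, 11:-C
No rule fires across all 11 points.

none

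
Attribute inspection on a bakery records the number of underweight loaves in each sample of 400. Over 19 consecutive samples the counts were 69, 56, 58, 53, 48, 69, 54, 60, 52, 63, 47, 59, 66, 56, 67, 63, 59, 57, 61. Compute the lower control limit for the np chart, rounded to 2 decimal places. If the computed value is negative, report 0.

p̄ = Σdᵢ / (k·n) = 1117 / (19 × 400) = 0.14697
LCL = np̄ − 3·√(np̄(1−p̄)) = 58.7895 − 3 × 7.0816 = 37.5447

37.54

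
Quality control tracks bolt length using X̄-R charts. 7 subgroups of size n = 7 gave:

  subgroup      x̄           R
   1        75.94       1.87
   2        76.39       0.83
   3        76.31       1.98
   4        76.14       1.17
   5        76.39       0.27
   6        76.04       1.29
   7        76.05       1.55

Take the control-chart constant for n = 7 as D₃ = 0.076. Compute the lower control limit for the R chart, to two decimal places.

R̄ = (1.87 + 0.83 + 1.98 + 1.17 + 0.27 + 1.29 + 1.55) / 7 = 8.9600 / 7 = 1.2800
LCL_R = D₃·R̄ = 0.076 × 1.2800 = 0.0973

0.10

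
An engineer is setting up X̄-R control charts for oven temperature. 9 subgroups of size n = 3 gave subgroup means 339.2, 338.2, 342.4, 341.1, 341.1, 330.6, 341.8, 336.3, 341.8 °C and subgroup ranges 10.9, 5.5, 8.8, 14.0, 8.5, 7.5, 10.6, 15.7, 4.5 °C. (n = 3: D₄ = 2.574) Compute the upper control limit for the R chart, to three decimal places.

24.596

R̄ = (10.9 + 5.5 + 8.8 + 14.0 + 8.5 + 7.5 + 10.6 + 15.7 + 4.5) / 9 = 86.0000 / 9 = 9.5556
UCL_R = D₄·R̄ = 2.574 × 9.5556 = 24.5960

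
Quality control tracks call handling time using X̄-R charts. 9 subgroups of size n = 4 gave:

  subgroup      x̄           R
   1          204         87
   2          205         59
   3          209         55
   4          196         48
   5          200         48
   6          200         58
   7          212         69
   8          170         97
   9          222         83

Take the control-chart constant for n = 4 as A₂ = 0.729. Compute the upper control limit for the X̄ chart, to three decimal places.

250.924

X̄̄ = (204 + 205 + 209 + 196 + 200 + 200 + 212 + 170 + 222) / 9 = 1818.0000 / 9 = 202.0000
R̄ = (87 + 59 + 55 + 48 + 48 + 58 + 69 + 97 + 83) / 9 = 604.0000 / 9 = 67.1111
UCL = X̄̄ + A₂·R̄ = 202.0000 + 0.729 × 67.1111 = 250.9240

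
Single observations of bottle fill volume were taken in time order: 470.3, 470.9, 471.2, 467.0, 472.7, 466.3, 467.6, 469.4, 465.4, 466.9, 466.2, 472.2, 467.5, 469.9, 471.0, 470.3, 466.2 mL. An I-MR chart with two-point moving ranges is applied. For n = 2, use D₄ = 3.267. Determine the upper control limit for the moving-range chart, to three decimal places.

9.291

Moving ranges: 0.6, 0.3, 4.2, 5.7, 6.4, 1.3, 1.8, 4.0, 1.5, 0.7, 6.0, 4.7, 2.4, 1.1, 0.7, 4.1; M̄R̄ = 45.5000 / 16 = 2.8438
UCL_MR = D₄·M̄R̄ = 3.267 × 2.8438 = 9.2905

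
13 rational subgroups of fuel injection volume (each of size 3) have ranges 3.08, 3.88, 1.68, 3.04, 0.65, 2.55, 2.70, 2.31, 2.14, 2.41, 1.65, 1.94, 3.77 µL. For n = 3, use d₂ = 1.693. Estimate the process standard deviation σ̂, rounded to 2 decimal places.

R̄ = (3.08 + 3.88 + 1.68 + 3.04 + 0.65 + 2.55 + 2.70 + 2.31 + 2.14 + 2.41 + 1.65 + 1.94 + 3.77) / 13 = 2.4462
σ̂ = R̄ / d₂ = 2.4462 / 1.693 = 1.4449

1.44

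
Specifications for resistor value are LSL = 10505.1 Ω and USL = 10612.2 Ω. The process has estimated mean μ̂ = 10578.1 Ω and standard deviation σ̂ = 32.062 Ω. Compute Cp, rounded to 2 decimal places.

0.56

Cp = (USL − LSL) / (6σ̂) = (10612.2 − 10505.1) / (6 × 32.062) = 107.1000 / 192.3720 = 0.5567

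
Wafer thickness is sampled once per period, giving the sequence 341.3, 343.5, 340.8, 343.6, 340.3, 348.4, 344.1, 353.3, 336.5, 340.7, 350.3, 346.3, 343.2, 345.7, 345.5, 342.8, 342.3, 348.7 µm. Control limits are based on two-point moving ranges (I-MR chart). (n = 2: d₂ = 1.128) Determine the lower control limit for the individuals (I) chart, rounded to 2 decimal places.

X̄ = (341.3 + 343.5 + 340.8 + 343.6 + 340.3 + 348.4 + 344.1 + 353.3 + 336.5 + 340.7 + 350.3 + 346.3 + 343.2 + 345.7 + 345.5 + 342.8 + 342.3 + 348.7) / 18 = 344.2944
Moving ranges: 2.2, 2.7, 2.8, 3.3, 8.1, 4.3, 9.2, 16.8, 4.2, 9.6, 4.0, 3.1, 2.5, 0.2, 2.7, 0.5, 6.4; M̄R̄ = 82.6000 / 17 = 4.8588
LCL = X̄ − 3·M̄R̄/d₂ = 344.2944 − 3 × 4.8588 / 1.128 = 331.3720

331.37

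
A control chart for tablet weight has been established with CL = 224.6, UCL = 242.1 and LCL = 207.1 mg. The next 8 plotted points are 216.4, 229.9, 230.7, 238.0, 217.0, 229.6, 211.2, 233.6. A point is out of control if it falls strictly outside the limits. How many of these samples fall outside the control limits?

0

All 8 points lie within [207.1, 242.1].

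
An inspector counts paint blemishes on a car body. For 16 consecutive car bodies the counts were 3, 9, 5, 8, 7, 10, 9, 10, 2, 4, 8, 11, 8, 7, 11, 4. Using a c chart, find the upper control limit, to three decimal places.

c̄ = (3 + 9 + 5 + 8 + 7 + 10 + 9 + 10 + 2 + 4 + 8 + 11 + 8 + 7 + 11 + 4) / 16 = 116 / 16 = 7.2500
UCL = c̄ + 3√c̄ = 7.2500 + 3 × √7.2500 = 7.2500 + 3 × 2.6926 = 15.3277

15.328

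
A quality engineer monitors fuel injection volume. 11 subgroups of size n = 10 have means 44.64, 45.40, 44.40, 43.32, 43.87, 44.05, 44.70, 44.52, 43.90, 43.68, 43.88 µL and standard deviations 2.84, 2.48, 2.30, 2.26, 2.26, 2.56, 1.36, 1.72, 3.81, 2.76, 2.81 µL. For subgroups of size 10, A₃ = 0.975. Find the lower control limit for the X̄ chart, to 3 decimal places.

41.807

X̄̄ = (44.64 + 45.40 + 44.40 + 43.32 + 43.87 + 44.05 + 44.70 + 44.52 + 43.90 + 43.68 + 43.88) / 11 = 44.2145
s̄ = (2.84 + 2.48 + 2.30 + 2.26 + 2.26 + 2.56 + 1.36 + 1.72 + 3.81 + 2.76 + 2.81) / 11 = 2.4691
LCL = X̄̄ − A₃·s̄ = 44.2145 − 0.975 × 2.4691 = 41.8072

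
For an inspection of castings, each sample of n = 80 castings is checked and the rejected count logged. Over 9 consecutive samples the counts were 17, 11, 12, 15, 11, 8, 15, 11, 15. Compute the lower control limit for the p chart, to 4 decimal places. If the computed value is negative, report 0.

0.0368

p̄ = Σdᵢ / (k·n) = 115 / (9 × 80) = 0.15972
LCL = p̄ − 3·√(p̄(1−p̄)/n) = 0.15972 − 3 × 0.04096 = 0.03685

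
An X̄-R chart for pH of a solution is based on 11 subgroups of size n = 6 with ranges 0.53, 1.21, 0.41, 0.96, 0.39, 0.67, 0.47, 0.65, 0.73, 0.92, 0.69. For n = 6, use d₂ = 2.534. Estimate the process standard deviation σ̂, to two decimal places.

0.27

R̄ = (0.53 + 1.21 + 0.41 + 0.96 + 0.39 + 0.67 + 0.47 + 0.65 + 0.73 + 0.92 + 0.69) / 11 = 0.6936
σ̂ = R̄ / d₂ = 0.6936 / 2.534 = 0.2737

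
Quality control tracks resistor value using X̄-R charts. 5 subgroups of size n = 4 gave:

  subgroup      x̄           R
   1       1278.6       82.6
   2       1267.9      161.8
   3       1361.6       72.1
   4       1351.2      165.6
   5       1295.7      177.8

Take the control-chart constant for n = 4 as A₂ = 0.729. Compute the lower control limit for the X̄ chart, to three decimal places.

X̄̄ = (1278.6 + 1267.9 + 1361.6 + 1351.2 + 1295.7) / 5 = 6555.0000 / 5 = 1311.0000
R̄ = (82.6 + 161.8 + 72.1 + 165.6 + 177.8) / 5 = 659.9000 / 5 = 131.9800
LCL = X̄̄ − A₂·R̄ = 1311.0000 − 0.729 × 131.9800 = 1214.7866

1214.787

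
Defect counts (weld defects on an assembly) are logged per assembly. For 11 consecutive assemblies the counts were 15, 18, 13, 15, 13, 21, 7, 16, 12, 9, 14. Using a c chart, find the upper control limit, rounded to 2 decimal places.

c̄ = (15 + 18 + 13 + 15 + 13 + 21 + 7 + 16 + 12 + 9 + 14) / 11 = 153 / 11 = 13.9091
UCL = c̄ + 3√c̄ = 13.9091 + 3 × √13.9091 = 13.9091 + 3 × 3.7295 = 25.0976

25.10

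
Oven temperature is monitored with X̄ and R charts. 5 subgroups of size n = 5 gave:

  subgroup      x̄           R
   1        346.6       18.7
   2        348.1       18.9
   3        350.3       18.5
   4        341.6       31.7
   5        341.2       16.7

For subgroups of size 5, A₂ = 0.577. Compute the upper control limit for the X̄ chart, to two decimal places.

357.62

X̄̄ = (346.6 + 348.1 + 350.3 + 341.6 + 341.2) / 5 = 1727.8000 / 5 = 345.5600
R̄ = (18.7 + 18.9 + 18.5 + 31.7 + 16.7) / 5 = 104.5000 / 5 = 20.9000
UCL = X̄̄ + A₂·R̄ = 345.5600 + 0.577 × 20.9000 = 357.6193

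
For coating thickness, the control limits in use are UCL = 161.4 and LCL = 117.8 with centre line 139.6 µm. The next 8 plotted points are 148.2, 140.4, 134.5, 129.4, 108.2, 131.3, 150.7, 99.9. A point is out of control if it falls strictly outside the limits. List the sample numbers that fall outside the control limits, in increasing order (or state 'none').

Compare each point to [117.8, 161.4]: sample 5 = 108.2 < LCL; sample 8 = 99.9 < LCL.

5, 8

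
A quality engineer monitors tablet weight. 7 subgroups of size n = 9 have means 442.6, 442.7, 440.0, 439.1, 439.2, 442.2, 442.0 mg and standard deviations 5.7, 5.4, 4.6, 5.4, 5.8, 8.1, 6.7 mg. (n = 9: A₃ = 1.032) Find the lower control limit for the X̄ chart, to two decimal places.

434.97

X̄̄ = (442.6 + 442.7 + 440.0 + 439.1 + 439.2 + 442.2 + 442.0) / 7 = 441.1143
s̄ = (5.7 + 5.4 + 4.6 + 5.4 + 5.8 + 8.1 + 6.7) / 7 = 5.9571
LCL = X̄̄ − A₃·s̄ = 441.1143 − 1.032 × 5.9571 = 434.9665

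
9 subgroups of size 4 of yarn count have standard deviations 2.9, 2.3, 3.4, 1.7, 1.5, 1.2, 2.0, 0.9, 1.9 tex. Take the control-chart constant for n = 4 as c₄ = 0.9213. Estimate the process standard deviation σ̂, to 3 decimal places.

s̄ = (2.9 + 2.3 + 3.4 + 1.7 + 1.5 + 1.2 + 2.0 + 0.9 + 1.9) / 9 = 1.9778
σ̂ = s̄ / c₄ = 1.9778 / 0.9213 = 2.1467

2.147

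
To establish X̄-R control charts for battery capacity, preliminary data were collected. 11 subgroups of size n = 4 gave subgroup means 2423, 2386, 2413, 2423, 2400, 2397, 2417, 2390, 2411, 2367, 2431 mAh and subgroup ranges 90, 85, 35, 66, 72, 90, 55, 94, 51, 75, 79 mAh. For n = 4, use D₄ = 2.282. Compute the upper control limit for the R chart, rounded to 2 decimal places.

R̄ = (90 + 85 + 35 + 66 + 72 + 90 + 55 + 94 + 51 + 75 + 79) / 11 = 792.0000 / 11 = 72.0000
UCL_R = D₄·R̄ = 2.282 × 72.0000 = 164.3040

164.30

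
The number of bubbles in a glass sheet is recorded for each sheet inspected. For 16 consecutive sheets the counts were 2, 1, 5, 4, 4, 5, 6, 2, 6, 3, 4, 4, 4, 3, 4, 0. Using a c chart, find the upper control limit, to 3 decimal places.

c̄ = (2 + 1 + 5 + 4 + 4 + 5 + 6 + 2 + 6 + 3 + 4 + 4 + 4 + 3 + 4 + 0) / 16 = 57 / 16 = 3.5625
UCL = c̄ + 3√c̄ = 3.5625 + 3 × √3.5625 = 3.5625 + 3 × 1.8875 = 9.2249

9.225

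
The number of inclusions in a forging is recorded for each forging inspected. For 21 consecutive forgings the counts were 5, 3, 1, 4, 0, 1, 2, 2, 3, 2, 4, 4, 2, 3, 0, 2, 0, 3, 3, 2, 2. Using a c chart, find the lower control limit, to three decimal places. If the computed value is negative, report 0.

c̄ = (5 + 3 + 1 + 4 + 0 + 1 + 2 + 2 + 3 + 2 + 4 + 4 + 2 + 3 + 0 + 2 + 0 + 3 + 3 + 2 + 2) / 21 = 48 / 21 = 2.2857
LCL = c̄ − 3√c̄ = 2.2857 − 3 × 1.5119 = -2.2499 → 0 (cannot be negative)

0.000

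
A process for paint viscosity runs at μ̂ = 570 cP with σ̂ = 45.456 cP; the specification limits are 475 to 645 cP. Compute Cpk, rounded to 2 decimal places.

0.55

Cpu = (USL − μ̂) / (3σ̂) = (645 − 570) / (3 × 45.456) = 0.5500; Cpl = (μ̂ − LSL) / (3σ̂) = (570 − 475) / (3 × 45.456) = 0.6966; Cpk = min(Cpu, Cpl) = 0.5500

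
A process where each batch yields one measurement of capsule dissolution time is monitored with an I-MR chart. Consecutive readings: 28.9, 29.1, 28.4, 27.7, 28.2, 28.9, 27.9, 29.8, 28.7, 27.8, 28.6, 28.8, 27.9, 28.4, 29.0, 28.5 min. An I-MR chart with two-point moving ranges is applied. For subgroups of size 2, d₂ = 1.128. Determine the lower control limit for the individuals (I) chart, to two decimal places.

X̄ = (28.9 + 29.1 + 28.4 + 27.7 + 28.2 + 28.9 + 27.9 + 29.8 + 28.7 + 27.8 + 28.6 + 28.8 + 27.9 + 28.4 + 29.0 + 28.5) / 16 = 28.5375
Moving ranges: 0.2, 0.7, 0.7, 0.5, 0.7, 1.0, 1.9, 1.1, 0.9, 0.8, 0.2, 0.9, 0.5, 0.6, 0.5; M̄R̄ = 11.2000 / 15 = 0.7467
LCL = X̄ − 3·M̄R̄/d₂ = 28.5375 − 3 × 0.7467 / 1.128 = 26.5517

26.55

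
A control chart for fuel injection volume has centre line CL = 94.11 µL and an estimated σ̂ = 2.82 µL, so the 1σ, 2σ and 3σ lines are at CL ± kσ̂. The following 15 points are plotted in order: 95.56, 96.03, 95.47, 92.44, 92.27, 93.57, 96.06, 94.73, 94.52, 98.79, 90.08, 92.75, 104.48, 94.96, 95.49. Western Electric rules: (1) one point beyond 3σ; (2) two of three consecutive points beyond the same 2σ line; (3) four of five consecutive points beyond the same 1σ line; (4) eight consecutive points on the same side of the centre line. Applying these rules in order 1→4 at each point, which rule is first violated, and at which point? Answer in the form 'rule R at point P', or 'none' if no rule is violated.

Zone of each point (C = within 1σ̂, B = 1σ̂–2σ̂, A = 2σ̂–3σ̂, * = beyond 3σ̂; sign = side of CL): 1:+C, 2:+C, 3:+C, 4:-C, 5:-C, 6:-C, 7:+C, 8:+C, 9:+C, 10:+B, 11:-B, 12:-C, 13:+*, 14:+C, 15:+C
Rule 1 (one point beyond the 3σ limits) is satisfied at point 13.

rule 1 at point 13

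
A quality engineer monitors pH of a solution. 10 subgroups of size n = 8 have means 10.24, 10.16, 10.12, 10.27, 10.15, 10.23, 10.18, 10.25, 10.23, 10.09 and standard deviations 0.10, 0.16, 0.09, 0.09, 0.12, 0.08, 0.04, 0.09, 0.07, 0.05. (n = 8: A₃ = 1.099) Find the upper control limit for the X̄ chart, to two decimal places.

10.29

X̄̄ = (10.24 + 10.16 + 10.12 + 10.27 + 10.15 + 10.23 + 10.18 + 10.25 + 10.23 + 10.09) / 10 = 10.1920
s̄ = (0.10 + 0.16 + 0.09 + 0.09 + 0.12 + 0.08 + 0.04 + 0.09 + 0.07 + 0.05) / 10 = 0.0890
UCL = X̄̄ + A₃·s̄ = 10.1920 + 1.099 × 0.0890 = 10.2898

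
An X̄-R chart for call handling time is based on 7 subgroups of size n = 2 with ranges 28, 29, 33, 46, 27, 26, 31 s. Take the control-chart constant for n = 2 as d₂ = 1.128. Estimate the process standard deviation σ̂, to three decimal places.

R̄ = (28 + 29 + 33 + 46 + 27 + 26 + 31) / 7 = 31.4286
σ̂ = R̄ / d₂ = 31.4286 / 1.128 = 27.8622

27.862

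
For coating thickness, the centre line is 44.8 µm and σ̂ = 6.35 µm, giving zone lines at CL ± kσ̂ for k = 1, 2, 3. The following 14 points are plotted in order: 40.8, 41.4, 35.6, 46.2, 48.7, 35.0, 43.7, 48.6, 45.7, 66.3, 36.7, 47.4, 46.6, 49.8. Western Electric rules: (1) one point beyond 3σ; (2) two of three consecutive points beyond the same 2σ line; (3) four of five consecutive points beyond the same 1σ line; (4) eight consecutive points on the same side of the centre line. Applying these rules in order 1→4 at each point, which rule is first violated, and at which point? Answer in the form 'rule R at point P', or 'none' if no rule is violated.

rule 1 at point 10

Zone of each point (C = within 1σ̂, B = 1σ̂–2σ̂, A = 2σ̂–3σ̂, * = beyond 3σ̂; sign = side of CL): 1:-C, 2:-C, 3:-B, 4:+C, 5:+C, 6:-B, 7:-C, 8:+C, 9:+C, 10:+*, 11:-B, 12:+C, 13:+C, 14:+C
Rule 1 (one point beyond the 3σ limits) is satisfied at point 10.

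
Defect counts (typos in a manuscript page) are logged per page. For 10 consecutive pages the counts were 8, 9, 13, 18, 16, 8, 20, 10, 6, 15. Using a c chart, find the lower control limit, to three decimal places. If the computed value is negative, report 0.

1.779

c̄ = (8 + 9 + 13 + 18 + 16 + 8 + 20 + 10 + 6 + 15) / 10 = 123 / 10 = 12.3000
LCL = c̄ − 3√c̄ = 12.3000 − 3 × 3.5071 = 1.7786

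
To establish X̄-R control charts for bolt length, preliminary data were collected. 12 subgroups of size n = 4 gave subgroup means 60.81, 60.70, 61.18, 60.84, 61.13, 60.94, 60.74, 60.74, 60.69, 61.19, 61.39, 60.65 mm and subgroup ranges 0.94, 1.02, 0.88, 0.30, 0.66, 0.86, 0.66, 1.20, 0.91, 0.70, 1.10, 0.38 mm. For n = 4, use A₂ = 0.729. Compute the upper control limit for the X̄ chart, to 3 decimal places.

61.500

X̄̄ = (60.81 + 60.70 + 61.18 + 60.84 + 61.13 + 60.94 + 60.74 + 60.74 + 60.69 + 61.19 + 61.39 + 60.65) / 12 = 731.0000 / 12 = 60.9167
R̄ = (0.94 + 1.02 + 0.88 + 0.30 + 0.66 + 0.86 + 0.66 + 1.20 + 0.91 + 0.70 + 1.10 + 0.38) / 12 = 9.6100 / 12 = 0.8008
UCL = X̄̄ + A₂·R̄ = 60.9167 + 0.729 × 0.8008 = 61.5005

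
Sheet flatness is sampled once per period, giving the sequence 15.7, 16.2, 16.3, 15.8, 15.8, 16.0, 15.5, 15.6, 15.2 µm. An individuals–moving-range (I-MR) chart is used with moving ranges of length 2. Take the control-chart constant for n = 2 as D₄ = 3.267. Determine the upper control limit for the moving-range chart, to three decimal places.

Moving ranges: 0.5, 0.1, 0.5, 0.0, 0.2, 0.5, 0.1, 0.4; M̄R̄ = 2.3000 / 8 = 0.2875
UCL_MR = D₄·M̄R̄ = 3.267 × 0.2875 = 0.9393

0.939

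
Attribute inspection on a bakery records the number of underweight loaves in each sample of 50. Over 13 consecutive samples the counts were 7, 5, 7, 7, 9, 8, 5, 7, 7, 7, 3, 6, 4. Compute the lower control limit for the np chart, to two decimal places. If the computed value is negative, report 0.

p̄ = Σdᵢ / (k·n) = 82 / (13 × 50) = 0.12615
LCL = np̄ − 3·√(np̄(1−p̄)) = 6.3077 − 3 × 2.3478 = -0.7356 → 0 (negative, so LCL = 0)

0.00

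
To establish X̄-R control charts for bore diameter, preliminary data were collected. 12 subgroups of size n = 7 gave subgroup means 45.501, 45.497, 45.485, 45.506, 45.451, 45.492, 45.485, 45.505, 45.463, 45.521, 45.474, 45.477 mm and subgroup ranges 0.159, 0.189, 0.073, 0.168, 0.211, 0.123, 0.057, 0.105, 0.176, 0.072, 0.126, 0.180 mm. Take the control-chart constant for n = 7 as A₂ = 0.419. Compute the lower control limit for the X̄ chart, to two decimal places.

X̄̄ = (45.501 + 45.497 + 45.485 + 45.506 + 45.451 + 45.492 + 45.485 + 45.505 + 45.463 + 45.521 + 45.474 + 45.477) / 12 = 545.8570 / 12 = 45.4881
R̄ = (0.159 + 0.189 + 0.073 + 0.168 + 0.211 + 0.123 + 0.057 + 0.105 + 0.176 + 0.072 + 0.126 + 0.180) / 12 = 1.6390 / 12 = 0.1366
LCL = X̄̄ − A₂·R̄ = 45.4881 − 0.419 × 0.1366 = 45.4309

45.43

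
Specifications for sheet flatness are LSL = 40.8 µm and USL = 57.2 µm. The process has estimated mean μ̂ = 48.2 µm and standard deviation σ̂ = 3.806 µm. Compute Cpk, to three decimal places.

0.648

Cpu = (USL − μ̂) / (3σ̂) = (57.2 − 48.2) / (3 × 3.806) = 0.7882; Cpl = (μ̂ − LSL) / (3σ̂) = (48.2 − 40.8) / (3 × 3.806) = 0.6481; Cpk = min(Cpu, Cpl) = 0.6481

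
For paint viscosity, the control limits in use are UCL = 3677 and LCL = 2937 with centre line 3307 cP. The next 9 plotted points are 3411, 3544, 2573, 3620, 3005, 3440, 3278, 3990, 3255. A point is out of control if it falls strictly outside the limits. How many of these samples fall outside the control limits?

Compare each point to [2937, 3677]: sample 3 = 2573 < LCL; sample 8 = 3990 > UCL.

2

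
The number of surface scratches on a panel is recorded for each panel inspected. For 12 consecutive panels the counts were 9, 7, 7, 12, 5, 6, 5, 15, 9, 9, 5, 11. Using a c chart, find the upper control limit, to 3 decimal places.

c̄ = (9 + 7 + 7 + 12 + 5 + 6 + 5 + 15 + 9 + 9 + 5 + 11) / 12 = 100 / 12 = 8.3333
UCL = c̄ + 3√c̄ = 8.3333 + 3 × √8.3333 = 8.3333 + 3 × 2.8868 = 16.9936

16.994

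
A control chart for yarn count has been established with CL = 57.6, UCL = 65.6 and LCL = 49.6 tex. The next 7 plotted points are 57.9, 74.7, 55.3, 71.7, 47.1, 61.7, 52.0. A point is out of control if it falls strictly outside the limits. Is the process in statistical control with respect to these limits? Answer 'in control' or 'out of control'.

Compare each point to [49.6, 65.6]: sample 2 = 74.7 > UCL; sample 4 = 71.7 > UCL; sample 5 = 47.1 < LCL.

out of control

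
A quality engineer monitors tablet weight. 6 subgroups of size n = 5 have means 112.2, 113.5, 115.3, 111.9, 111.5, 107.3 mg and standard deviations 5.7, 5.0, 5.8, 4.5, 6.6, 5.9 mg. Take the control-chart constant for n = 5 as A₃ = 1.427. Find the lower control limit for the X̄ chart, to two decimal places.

103.98

X̄̄ = (112.2 + 113.5 + 115.3 + 111.9 + 111.5 + 107.3) / 6 = 111.9500
s̄ = (5.7 + 5.0 + 5.8 + 4.5 + 6.6 + 5.9) / 6 = 5.5833
LCL = X̄̄ − A₃·s̄ = 111.9500 − 1.427 × 5.5833 = 103.9826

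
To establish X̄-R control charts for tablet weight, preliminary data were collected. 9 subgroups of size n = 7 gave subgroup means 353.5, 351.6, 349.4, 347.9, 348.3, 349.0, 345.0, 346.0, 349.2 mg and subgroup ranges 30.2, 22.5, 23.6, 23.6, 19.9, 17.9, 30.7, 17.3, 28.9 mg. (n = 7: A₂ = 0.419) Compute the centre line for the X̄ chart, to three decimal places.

348.878

X̄̄ = (353.5 + 351.6 + 349.4 + 347.9 + 348.3 + 349.0 + 345.0 + 346.0 + 349.2) / 9 = 3139.9000 / 9 = 348.8778
CL = X̄̄ = 348.8778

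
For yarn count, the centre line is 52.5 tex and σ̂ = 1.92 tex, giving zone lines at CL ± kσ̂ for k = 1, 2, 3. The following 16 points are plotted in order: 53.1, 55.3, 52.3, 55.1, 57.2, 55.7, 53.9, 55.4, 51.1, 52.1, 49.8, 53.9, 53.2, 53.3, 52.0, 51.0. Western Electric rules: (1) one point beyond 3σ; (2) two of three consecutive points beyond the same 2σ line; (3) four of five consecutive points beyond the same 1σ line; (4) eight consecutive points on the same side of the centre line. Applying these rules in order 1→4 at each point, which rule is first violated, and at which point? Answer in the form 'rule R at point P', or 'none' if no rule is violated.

Zone of each point (C = within 1σ̂, B = 1σ̂–2σ̂, A = 2σ̂–3σ̂, * = beyond 3σ̂; sign = side of CL): 1:+C, 2:+B, 3:-C, 4:+B, 5:+A, 6:+B, 7:+C, 8:+B, 9:-C, 10:-C, 11:-B, 12:+C, 13:+C, 14:+C, 15:-C, 16:-C
Rule 3 (four of five consecutive points beyond the same 1σ limit) is satisfied at point 6.

rule 3 at point 6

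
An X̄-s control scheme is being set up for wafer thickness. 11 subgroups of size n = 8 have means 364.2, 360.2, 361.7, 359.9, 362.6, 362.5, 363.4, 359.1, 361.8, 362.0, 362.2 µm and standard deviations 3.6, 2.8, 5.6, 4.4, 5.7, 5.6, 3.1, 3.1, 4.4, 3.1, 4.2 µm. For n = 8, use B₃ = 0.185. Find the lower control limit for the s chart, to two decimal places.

0.77

s̄ = (3.6 + 2.8 + 5.6 + 4.4 + 5.7 + 5.6 + 3.1 + 3.1 + 4.4 + 3.1 + 4.2) / 11 = 4.1455
LCL_s = B₃·s̄ = 0.185 × 4.1455 = 0.7669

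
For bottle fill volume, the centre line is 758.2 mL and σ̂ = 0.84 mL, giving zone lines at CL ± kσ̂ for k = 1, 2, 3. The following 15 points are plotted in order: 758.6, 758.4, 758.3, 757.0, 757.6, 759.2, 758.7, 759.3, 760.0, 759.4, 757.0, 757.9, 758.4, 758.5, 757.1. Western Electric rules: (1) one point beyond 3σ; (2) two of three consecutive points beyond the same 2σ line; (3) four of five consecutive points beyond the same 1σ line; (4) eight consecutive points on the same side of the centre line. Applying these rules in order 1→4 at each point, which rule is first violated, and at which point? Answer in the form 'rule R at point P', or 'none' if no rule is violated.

rule 3 at point 10

Zone of each point (C = within 1σ̂, B = 1σ̂–2σ̂, A = 2σ̂–3σ̂, * = beyond 3σ̂; sign = side of CL): 1:+C, 2:+C, 3:+C, 4:-B, 5:-C, 6:+B, 7:+C, 8:+B, 9:+A, 10:+B, 11:-B, 12:-C, 13:+C, 14:+C, 15:-B
Rule 3 (four of five consecutive points beyond the same 1σ limit) is satisfied at point 10.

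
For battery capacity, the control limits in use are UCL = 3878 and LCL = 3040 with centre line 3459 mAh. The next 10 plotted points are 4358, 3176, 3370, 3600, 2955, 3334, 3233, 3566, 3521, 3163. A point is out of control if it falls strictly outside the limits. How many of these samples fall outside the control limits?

2

Compare each point to [3040, 3878]: sample 1 = 4358 > UCL; sample 5 = 2955 < LCL.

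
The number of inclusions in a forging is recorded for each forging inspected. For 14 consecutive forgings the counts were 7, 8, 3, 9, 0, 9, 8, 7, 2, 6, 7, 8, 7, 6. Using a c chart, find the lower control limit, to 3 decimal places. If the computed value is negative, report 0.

0.000

c̄ = (7 + 8 + 3 + 9 + 0 + 9 + 8 + 7 + 2 + 6 + 7 + 8 + 7 + 6) / 14 = 87 / 14 = 6.2143
LCL = c̄ − 3√c̄ = 6.2143 − 3 × 2.4928 = -1.2643 → 0 (cannot be negative)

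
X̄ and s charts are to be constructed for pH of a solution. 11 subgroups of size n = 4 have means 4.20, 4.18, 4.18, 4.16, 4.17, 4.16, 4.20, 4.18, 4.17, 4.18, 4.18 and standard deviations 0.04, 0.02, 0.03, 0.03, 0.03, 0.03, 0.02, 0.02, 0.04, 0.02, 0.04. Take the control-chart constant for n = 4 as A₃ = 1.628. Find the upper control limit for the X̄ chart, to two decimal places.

X̄̄ = (4.20 + 4.18 + 4.18 + 4.16 + 4.17 + 4.16 + 4.20 + 4.18 + 4.17 + 4.18 + 4.18) / 11 = 4.1782
s̄ = (0.04 + 0.02 + 0.03 + 0.03 + 0.03 + 0.03 + 0.02 + 0.02 + 0.04 + 0.02 + 0.04) / 11 = 0.0291
UCL = X̄̄ + A₃·s̄ = 4.1782 + 1.628 × 0.0291 = 4.2255

4.23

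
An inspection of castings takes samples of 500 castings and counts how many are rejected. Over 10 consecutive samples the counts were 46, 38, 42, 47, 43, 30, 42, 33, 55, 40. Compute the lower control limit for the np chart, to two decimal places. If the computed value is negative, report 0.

23.07

p̄ = Σdᵢ / (k·n) = 416 / (10 × 500) = 0.08320
LCL = np̄ − 3·√(np̄(1−p̄)) = 41.6000 − 3 × 6.1757 = 23.0730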